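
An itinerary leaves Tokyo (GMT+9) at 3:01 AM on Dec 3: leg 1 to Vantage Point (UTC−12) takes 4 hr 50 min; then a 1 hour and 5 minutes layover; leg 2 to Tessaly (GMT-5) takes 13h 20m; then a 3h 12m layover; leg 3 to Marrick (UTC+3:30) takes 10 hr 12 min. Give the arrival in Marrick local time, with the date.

Convert departure to UTC: 3:01 AM − 9:00 = 6:01 PM UTC on Dec 2.
Add 4 hours 50 minutes leg 1 → 10:51 PM UTC.
Add 1 hour and 5 minutes layover in Vantage Point → 11:56 PM UTC.
Add 13 hours and 20 minutes leg 2 → 1:16 PM UTC (Dec 3).
Add 3 hours and 12 minutes layover in Tessaly → 4:28 PM UTC.
Add 10 hours 12 minutes leg 3 → 2:40 AM UTC (Dec 4).
Marrick is UTC+3:30, so local arrival = 2:40 AM + 3:30 = 6:10 AM on Dec 4.

6:10 AM on December 4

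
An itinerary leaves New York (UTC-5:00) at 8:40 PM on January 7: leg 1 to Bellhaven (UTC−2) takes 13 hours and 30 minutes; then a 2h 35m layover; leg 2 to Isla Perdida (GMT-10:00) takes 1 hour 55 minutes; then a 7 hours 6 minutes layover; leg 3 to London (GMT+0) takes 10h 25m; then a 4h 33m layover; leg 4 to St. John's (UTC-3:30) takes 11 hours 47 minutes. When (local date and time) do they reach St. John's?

Convert departure to UTC: 8:40 PM + 5:00 = 1:40 AM UTC on Jan 8.
Add 13 hours 30 minutes leg 1 → 3:10 PM UTC.
Add 2 hours and 35 minutes layover in Bellhaven → 5:45 PM UTC.
Add 1 hour 55 minutes leg 2 → 7:40 PM UTC.
Add 7 hours and 6 minutes layover in Isla Perdida → 2:46 AM UTC (Jan 9).
Add 10 hours 25 minutes leg 3 → 1:11 PM UTC.
Add 4 hours and 33 minutes layover in London → 5:44 PM UTC.
Add 11 hours and 47 minutes leg 4 → 5:31 AM UTC (Jan 10).
St. John's is UTC−3:30, so local arrival = 5:31 AM − 3:30 = 2:01 AM on Jan 10.

2:01 AM on January 10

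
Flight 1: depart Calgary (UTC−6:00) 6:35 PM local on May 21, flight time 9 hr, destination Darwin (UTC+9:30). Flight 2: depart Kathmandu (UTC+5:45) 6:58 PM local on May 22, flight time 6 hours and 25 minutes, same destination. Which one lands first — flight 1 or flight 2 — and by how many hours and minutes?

the first, by 10 hours 3 minutes

Flight 1 in UTC: 6:35 PM + 6:00 = 12:35 AM on May 22.
+9 hours → arrive 9:35 AM UTC on May 22.
Flight 2 in UTC: 6:58 PM − 5:45 = 1:13 PM on May 22.
+6 hours and 25 minutes → arrive 7:38 PM UTC on May 22.
Flight 1 lands earlier by 10 hours 3 minutes.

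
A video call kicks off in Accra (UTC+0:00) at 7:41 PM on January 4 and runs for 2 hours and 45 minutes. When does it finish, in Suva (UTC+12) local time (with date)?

Suva is 12:00 ahead of Accra.
After 2 hours 45 minutes it is 10:26 PM in Accra.
Shift by the zone difference: 10:26 PM + 12:00 = 10:26 AM on Jan 5 in Suva.

10:26 AM on Jan 5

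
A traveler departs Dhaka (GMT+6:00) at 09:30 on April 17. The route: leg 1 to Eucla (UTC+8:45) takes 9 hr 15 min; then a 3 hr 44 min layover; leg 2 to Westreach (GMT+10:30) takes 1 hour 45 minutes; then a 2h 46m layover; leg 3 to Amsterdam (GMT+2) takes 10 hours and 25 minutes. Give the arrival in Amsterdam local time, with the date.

09:25 on Apr 18

Convert departure to UTC: 09:30 − 6:00 = 03:30 UTC on Apr 17.
Add 9 hours and 15 minutes leg 1 → 12:45 UTC.
Add 3 hours 44 minutes layover in Eucla → 16:29 UTC.
Add 1 hour 45 minutes leg 2 → 18:14 UTC.
Add 2 hours and 46 minutes layover in Westreach → 21:00 UTC.
Add 10 hours and 25 minutes leg 3 → 07:25 UTC (Apr 18).
Amsterdam is UTC+2:00, so local arrival = 07:25 + 2:00 = 09:25 on Apr 18.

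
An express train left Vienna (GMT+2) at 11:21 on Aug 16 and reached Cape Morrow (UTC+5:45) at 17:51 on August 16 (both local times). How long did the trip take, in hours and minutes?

Cape Morrow is 3:45 ahead of Vienna.
Clock-face elapsed time (ignoring zones) is 6 hours 30 minutes.
Actual elapsed = 6 hours 30 minutes − 3:45 = 2 hours 45 minutes.

2 hours 45 minutes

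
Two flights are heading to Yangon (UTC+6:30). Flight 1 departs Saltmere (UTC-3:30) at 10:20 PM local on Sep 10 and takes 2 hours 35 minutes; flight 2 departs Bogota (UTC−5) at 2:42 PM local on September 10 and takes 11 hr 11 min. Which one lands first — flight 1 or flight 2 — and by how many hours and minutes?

Flight 1 in UTC: 10:20 PM + 3:30 = 1:50 AM on Sep 11.
+2 hours and 35 minutes → arrive 4:25 AM UTC on Sep 11.
Flight 2 in UTC: 2:42 PM + 5:00 = 7:42 PM on Sep 10.
+11 hours 11 minutes → arrive 6:53 AM UTC on Sep 11.
Flight 1 lands earlier by 2 hours 28 minutes.

the first, by 2 hours 28 minutes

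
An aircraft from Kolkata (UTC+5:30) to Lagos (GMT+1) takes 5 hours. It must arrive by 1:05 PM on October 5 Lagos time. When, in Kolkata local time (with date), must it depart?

12:35 PM on October 5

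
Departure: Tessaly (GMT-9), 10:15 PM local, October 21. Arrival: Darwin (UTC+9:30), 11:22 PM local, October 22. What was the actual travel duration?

Departure in UTC: 10:15 PM + 9:00 = 7:15 AM on Oct 22.
Arrival in UTC: 11:22 PM − 9:30 = 1:52 PM on Oct 22.
Elapsed = 1:52 PM − 7:15 AM = 6 hours 37 minutes.

6 hours 37 minutes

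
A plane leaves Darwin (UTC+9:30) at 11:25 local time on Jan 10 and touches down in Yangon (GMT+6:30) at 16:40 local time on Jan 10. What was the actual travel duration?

8 hours 15 minutes

Yangon is 3:00 behind Darwin.
Clock-face elapsed time (ignoring zones) is 5 hours 15 minutes.
Actual elapsed = 5 hours 15 minutes + 3:00 = 8 hours 15 minutes.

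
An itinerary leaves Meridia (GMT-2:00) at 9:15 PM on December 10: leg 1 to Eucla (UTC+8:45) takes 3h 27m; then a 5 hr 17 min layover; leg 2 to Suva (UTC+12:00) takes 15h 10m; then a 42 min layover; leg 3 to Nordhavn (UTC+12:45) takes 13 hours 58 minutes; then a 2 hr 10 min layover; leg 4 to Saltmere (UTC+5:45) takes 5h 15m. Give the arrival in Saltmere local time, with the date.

2:59 AM on December 13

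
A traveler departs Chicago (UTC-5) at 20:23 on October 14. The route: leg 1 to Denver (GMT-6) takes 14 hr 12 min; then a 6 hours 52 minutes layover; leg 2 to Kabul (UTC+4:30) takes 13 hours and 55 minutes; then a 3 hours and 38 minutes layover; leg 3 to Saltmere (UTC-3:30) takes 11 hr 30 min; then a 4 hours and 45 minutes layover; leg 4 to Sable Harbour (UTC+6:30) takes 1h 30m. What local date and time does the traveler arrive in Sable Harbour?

16:15 on Oct 17

Convert departure to UTC: 20:23 + 5:00 = 01:23 UTC on Oct 15.
Add 14 hours 12 minutes leg 1 → 15:35 UTC.
Add 6 hours and 52 minutes layover in Denver → 22:27 UTC.
Add 13 hours and 55 minutes leg 2 → 12:22 UTC (Oct 16).
Add 3 hours 38 minutes layover in Kabul → 16:00 UTC.
Add 11 hours 30 minutes leg 3 → 03:30 UTC (Oct 17).
Add 4 hours and 45 minutes layover in Saltmere → 08:15 UTC.
Add 1 hour 30 minutes leg 4 → 09:45 UTC.
Sable Harbour is UTC+6:30, so local arrival = 09:45 + 6:30 = 16:15 on Oct 17.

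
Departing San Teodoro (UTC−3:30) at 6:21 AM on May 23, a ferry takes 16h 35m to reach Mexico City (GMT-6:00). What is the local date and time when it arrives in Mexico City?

8:26 PM on May 23

Convert departure to UTC: 6:21 AM + 3:30 = 9:51 AM UTC on May 23.
Add 16 hours and 35 minutes travel time → 2:26 AM UTC (May 24).
Mexico City is UTC−6:00, so local arrival = 2:26 AM − 6:00 = 8:26 PM on May 23.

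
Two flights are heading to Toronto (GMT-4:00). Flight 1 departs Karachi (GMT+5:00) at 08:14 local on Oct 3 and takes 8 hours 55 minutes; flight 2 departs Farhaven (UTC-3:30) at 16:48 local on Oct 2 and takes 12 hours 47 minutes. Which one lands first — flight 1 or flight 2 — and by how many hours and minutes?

Flight 1 in UTC: 08:14 − 5:00 = 03:14 on Oct 3.
+8 hours 55 minutes → arrive 12:09 UTC on Oct 3.
Flight 2 in UTC: 16:48 + 3:30 = 20:18 on Oct 2.
+12 hours 47 minutes → arrive 09:05 UTC on Oct 3.
Flight 2 lands earlier by 3 hours 4 minutes.

the second, by 3 hours 4 minutes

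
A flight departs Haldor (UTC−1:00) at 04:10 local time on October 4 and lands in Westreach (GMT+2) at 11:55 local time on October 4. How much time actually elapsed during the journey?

4 hours 45 minutes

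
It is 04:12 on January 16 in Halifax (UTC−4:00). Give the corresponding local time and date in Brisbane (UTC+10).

18:12 on January 16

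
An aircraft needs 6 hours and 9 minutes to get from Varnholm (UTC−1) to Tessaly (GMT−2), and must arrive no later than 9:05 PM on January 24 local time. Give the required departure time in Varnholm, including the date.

3:56 PM on January 24

Target arrival in UTC: 9:05 PM + 2:00 = 11:05 PM on Jan 24.
Subtract 6 hours and 9 minutes → departure 4:56 PM UTC on Jan 24.
Varnholm is UTC−1:00: 4:56 PM − 1:00 = 3:56 PM on Jan 24.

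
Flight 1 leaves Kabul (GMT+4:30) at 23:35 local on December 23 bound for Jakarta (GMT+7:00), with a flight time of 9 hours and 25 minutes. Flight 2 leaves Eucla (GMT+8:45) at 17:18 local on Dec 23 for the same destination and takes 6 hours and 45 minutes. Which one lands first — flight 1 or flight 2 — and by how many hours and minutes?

Flight 1 in UTC: 23:35 − 4:30 = 19:05 on Dec 23.
+9 hours and 25 minutes → arrive 04:30 UTC on Dec 24.
Flight 2 in UTC: 17:18 − 8:45 = 08:33 on Dec 23.
+6 hours and 45 minutes → arrive 15:18 UTC on Dec 23.
Flight 2 lands earlier by 13 hours 12 minutes.

the second, by 13 hours 12 minutes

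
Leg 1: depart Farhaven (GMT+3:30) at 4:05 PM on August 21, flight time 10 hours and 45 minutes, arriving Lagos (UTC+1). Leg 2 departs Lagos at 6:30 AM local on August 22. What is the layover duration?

Convert departure to UTC: 4:05 PM − 3:30 = 12:35 PM UTC on Aug 21.
Add 10 hours 45 minutes flight time → 11:20 PM UTC.
Lagos is UTC+1:00, so local arrival = 11:20 PM + 1:00 = 12:20 AM on Aug 22.
Layover = 6:30 AM − 12:20 AM = 6 hours 10 minutes.

6 hours 10 minutes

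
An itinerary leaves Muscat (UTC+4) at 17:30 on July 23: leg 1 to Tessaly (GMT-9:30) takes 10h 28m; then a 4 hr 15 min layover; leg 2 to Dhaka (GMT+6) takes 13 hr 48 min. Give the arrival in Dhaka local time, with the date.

00:01 on July 25

Convert departure to UTC: 17:30 − 4:00 = 13:30 UTC on Jul 23.
Add 10 hours 28 minutes leg 1 → 23:58 UTC.
Add 4 hours 15 minutes layover in Tessaly → 04:13 UTC (Jul 24).
Add 13 hours 48 minutes leg 2 → 18:01 UTC.
Dhaka is UTC+6:00, so local arrival = 18:01 + 6:00 = 00:01 on Jul 25.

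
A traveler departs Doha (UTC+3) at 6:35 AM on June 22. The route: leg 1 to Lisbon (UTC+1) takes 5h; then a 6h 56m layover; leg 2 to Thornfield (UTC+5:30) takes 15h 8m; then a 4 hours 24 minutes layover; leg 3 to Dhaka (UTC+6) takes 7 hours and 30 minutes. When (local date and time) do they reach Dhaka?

Convert departure to UTC: 6:35 AM − 3:00 = 3:35 AM UTC on Jun 22.
Add 5 hours leg 1 → 8:35 AM UTC.
Add 6 hours 56 minutes layover in Lisbon → 3:31 PM UTC.
Add 15 hours 8 minutes leg 2 → 6:39 AM UTC (Jun 23).
Add 4 hours 24 minutes layover in Thornfield → 11:03 AM UTC.
Add 7 hours and 30 minutes leg 3 → 6:33 PM UTC.
Dhaka is UTC+6:00, so local arrival = 6:33 PM + 6:00 = 12:33 AM on Jun 24.

12:33 AM on Jun 24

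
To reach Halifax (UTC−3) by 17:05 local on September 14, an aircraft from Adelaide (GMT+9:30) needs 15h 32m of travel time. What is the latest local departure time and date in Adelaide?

Target arrival in UTC: 17:05 + 3:00 = 20:05 on Sep 14.
Subtract 15 hours and 32 minutes → departure 04:33 UTC on Sep 14.
Adelaide is UTC+9:30: 04:33 + 9:30 = 14:03 on Sep 14.

14:03 on September 14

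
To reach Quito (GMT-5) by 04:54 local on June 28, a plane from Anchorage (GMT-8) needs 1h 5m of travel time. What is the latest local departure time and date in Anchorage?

Target arrival in UTC: 04:54 + 5:00 = 09:54 on Jun 28.
Subtract 1 hour 5 minutes → departure 08:49 UTC on Jun 28.
Anchorage is UTC−8:00: 08:49 − 8:00 = 00:49 on Jun 28.

00:49 on June 28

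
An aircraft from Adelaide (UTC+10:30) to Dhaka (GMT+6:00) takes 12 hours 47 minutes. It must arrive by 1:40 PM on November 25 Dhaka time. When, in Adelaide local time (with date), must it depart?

5:23 AM on November 25

Target arrival in UTC: 1:40 PM − 6:00 = 7:40 AM on Nov 25.
Subtract 12 hours and 47 minutes → departure 6:53 PM UTC on Nov 24.
Adelaide is UTC+10:30: 6:53 PM + 10:30 = 5:23 AM on Nov 25.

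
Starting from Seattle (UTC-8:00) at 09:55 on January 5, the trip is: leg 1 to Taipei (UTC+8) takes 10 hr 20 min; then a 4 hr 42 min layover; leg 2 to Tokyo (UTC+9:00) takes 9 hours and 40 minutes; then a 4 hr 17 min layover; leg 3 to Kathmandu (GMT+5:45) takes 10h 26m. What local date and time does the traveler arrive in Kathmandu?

Convert departure to UTC: 09:55 + 8:00 = 17:55 UTC on Jan 5.
Add 10 hours and 20 minutes leg 1 → 04:15 UTC (Jan 6).
Add 4 hours 42 minutes layover in Taipei → 08:57 UTC.
Add 9 hours 40 minutes leg 2 → 18:37 UTC.
Add 4 hours 17 minutes layover in Tokyo → 22:54 UTC.
Add 10 hours and 26 minutes leg 3 → 09:20 UTC (Jan 7).
Kathmandu is UTC+5:45, so local arrival = 09:20 + 5:45 = 15:05 on Jan 7.

15:05 on January 7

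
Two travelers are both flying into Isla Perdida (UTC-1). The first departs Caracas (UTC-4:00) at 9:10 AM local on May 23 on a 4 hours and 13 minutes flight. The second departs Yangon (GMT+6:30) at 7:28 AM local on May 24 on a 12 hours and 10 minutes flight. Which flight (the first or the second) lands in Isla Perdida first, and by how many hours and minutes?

the first, by 19 hours 45 minutes

Flight 1 in UTC: 9:10 AM + 4:00 = 1:10 PM on May 23.
+4 hours and 13 minutes → arrive 5:23 PM UTC on May 23.
Flight 2 in UTC: 7:28 AM − 6:30 = 12:58 AM on May 24.
+12 hours and 10 minutes → arrive 1:08 PM UTC on May 24.
Flight 1 lands earlier by 19 hours 45 minutes.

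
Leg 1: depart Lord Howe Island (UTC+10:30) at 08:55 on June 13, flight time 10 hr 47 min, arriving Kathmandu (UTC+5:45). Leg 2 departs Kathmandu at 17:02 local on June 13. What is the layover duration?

2 hours 5 minutes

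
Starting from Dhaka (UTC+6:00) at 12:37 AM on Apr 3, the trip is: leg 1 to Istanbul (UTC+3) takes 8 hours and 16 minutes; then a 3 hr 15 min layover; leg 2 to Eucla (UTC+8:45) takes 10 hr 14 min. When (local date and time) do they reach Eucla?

1:07 AM on April 4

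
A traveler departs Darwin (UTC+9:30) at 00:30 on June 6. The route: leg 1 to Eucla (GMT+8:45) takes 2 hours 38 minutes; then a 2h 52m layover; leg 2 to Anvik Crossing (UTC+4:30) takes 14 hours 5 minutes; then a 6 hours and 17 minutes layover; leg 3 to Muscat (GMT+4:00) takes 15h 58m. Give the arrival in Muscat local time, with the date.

Convert departure to UTC: 00:30 − 9:30 = 15:00 UTC on Jun 5.
Add 2 hours and 38 minutes leg 1 → 17:38 UTC.
Add 2 hours 52 minutes layover in Eucla → 20:30 UTC.
Add 14 hours and 5 minutes leg 2 → 10:35 UTC (Jun 6).
Add 6 hours 17 minutes layover in Anvik Crossing → 16:52 UTC.
Add 15 hours 58 minutes leg 3 → 08:50 UTC (Jun 7).
Muscat is UTC+4:00, so local arrival = 08:50 + 4:00 = 12:50 on Jun 7.

12:50 on June 7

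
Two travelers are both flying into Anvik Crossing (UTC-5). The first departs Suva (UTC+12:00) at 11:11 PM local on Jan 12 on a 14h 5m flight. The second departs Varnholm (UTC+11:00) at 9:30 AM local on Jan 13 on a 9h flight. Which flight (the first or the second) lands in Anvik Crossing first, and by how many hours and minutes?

the first, by 6 hours 14 minutes

Flight 1 in UTC: 11:11 PM − 12:00 = 11:11 AM on Jan 12.
+14 hours and 5 minutes → arrive 1:16 AM UTC on Jan 13.
Flight 2 in UTC: 9:30 AM − 11:00 = 10:30 PM on Jan 12.
+9 hours → arrive 7:30 AM UTC on Jan 13.
Flight 1 lands earlier by 6 hours 14 minutes.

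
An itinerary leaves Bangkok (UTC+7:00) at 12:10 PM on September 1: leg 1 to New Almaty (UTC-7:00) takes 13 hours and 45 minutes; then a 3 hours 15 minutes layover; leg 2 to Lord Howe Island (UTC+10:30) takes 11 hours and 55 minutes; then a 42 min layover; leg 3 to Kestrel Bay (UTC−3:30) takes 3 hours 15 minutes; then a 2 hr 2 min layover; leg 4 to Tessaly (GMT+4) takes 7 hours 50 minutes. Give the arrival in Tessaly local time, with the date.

Convert departure to UTC: 12:10 PM − 7:00 = 5:10 AM UTC on Sep 1.
Add 13 hours and 45 minutes leg 1 → 6:55 PM UTC.
Add 3 hours 15 minutes layover in New Almaty → 10:10 PM UTC.
Add 11 hours 55 minutes leg 2 → 10:05 AM UTC (Sep 2).
Add 42 minutes layover in Lord Howe Island → 10:47 AM UTC.
Add 3 hours 15 minutes leg 3 → 2:02 PM UTC.
Add 2 hours 2 minutes layover in Kestrel Bay → 4:04 PM UTC.
Add 7 hours 50 minutes leg 4 → 11:54 PM UTC.
Tessaly is UTC+4:00, so local arrival = 11:54 PM + 4:00 = 3:54 AM on Sep 3.

3:54 AM on September 3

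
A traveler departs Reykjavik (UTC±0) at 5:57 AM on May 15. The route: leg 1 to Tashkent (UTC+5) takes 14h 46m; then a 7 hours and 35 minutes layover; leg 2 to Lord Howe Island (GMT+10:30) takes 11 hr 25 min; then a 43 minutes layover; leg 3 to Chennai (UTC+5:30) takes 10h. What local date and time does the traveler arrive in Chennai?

7:56 AM on May 17

Reykjavik is at UTC+0, so departure is already 5:57 AM UTC on May 15.
Add 14 hours 46 minutes leg 1 → 8:43 PM UTC.
Add 7 hours 35 minutes layover in Tashkent → 4:18 AM UTC (May 16).
Add 11 hours 25 minutes leg 2 → 3:43 PM UTC.
Add 43 minutes layover in Lord Howe Island → 4:26 PM UTC.
Add 10 hours leg 3 → 2:26 AM UTC (May 17).
Chennai is UTC+5:30, so local arrival = 2:26 AM + 5:30 = 7:56 AM on May 17.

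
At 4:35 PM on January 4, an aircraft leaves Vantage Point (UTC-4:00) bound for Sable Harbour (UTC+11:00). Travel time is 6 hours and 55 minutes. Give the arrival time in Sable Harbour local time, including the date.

Convert departure to UTC: 4:35 PM + 4:00 = 8:35 PM UTC on Jan 4.
Add 6 hours and 55 minutes travel time → 3:30 AM UTC (Jan 5).
Sable Harbour is UTC+11:00, so local arrival = 3:30 AM + 11:00 = 2:30 PM on Jan 5.

2:30 PM on January 5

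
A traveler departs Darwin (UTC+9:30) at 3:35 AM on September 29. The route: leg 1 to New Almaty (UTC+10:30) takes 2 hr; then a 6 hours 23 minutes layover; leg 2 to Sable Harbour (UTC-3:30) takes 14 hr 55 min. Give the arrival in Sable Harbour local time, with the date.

Convert departure to UTC: 3:35 AM − 9:30 = 6:05 PM UTC on Sep 28.
Add 2 hours leg 1 → 8:05 PM UTC.
Add 6 hours 23 minutes layover in New Almaty → 2:28 AM UTC (Sep 29).
Add 14 hours 55 minutes leg 2 → 5:23 PM UTC.
Sable Harbour is UTC−3:30, so local arrival = 5:23 PM − 3:30 = 1:53 PM on Sep 29.

1:53 PM on September 29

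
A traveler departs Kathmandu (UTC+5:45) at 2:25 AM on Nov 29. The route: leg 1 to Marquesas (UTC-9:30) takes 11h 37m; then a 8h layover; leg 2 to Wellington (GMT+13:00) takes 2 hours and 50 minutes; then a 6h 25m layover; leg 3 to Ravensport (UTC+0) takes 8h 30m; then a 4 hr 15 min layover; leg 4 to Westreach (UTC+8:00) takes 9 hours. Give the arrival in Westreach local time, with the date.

Convert departure to UTC: 2:25 AM − 5:45 = 8:40 PM UTC on Nov 28.
Add 11 hours and 37 minutes leg 1 → 8:17 AM UTC (Nov 29).
Add 8 hours layover in Marquesas → 4:17 PM UTC.
Add 2 hours 50 minutes leg 2 → 7:07 PM UTC.
Add 6 hours 25 minutes layover in Wellington → 1:32 AM UTC (Nov 30).
Add 8 hours 30 minutes leg 3 → 10:02 AM UTC.
Add 4 hours 15 minutes layover in Ravensport → 2:17 PM UTC.
Add 9 hours leg 4 → 11:17 PM UTC.
Westreach is UTC+8:00, so local arrival = 11:17 PM + 8:00 = 7:17 AM on Dec 1.

7:17 AM on December 1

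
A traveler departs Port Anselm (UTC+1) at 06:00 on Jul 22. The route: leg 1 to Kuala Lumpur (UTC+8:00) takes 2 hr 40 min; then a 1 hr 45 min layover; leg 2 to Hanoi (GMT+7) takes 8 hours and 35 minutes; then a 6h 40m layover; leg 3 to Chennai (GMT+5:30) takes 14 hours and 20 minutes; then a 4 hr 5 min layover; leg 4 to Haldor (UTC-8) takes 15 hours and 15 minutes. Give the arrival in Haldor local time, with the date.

Convert departure to UTC: 06:00 − 1:00 = 05:00 UTC on Jul 22.
Add 2 hours 40 minutes leg 1 → 07:40 UTC.
Add 1 hour and 45 minutes layover in Kuala Lumpur → 09:25 UTC.
Add 8 hours 35 minutes leg 2 → 18:00 UTC.
Add 6 hours and 40 minutes layover in Hanoi → 00:40 UTC (Jul 23).
Add 14 hours and 20 minutes leg 3 → 15:00 UTC.
Add 4 hours and 5 minutes layover in Chennai → 19:05 UTC.
Add 15 hours 15 minutes leg 4 → 10:20 UTC (Jul 24).
Haldor is UTC−8:00, so local arrival = 10:20 − 8:00 = 02:20 on Jul 24.

02:20 on July 24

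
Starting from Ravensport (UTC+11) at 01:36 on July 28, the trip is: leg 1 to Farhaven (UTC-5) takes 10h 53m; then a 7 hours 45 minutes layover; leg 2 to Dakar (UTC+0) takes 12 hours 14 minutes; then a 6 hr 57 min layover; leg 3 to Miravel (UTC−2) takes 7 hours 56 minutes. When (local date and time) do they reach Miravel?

Convert departure to UTC: 01:36 − 11:00 = 14:36 UTC on Jul 27.
Add 10 hours and 53 minutes leg 1 → 01:29 UTC (Jul 28).
Add 7 hours 45 minutes layover in Farhaven → 09:14 UTC.
Add 12 hours 14 minutes leg 2 → 21:28 UTC.
Add 6 hours and 57 minutes layover in Dakar → 04:25 UTC (Jul 29).
Add 7 hours 56 minutes leg 3 → 12:21 UTC.
Miravel is UTC−2:00, so local arrival = 12:21 − 2:00 = 10:21 on Jul 29.

10:21 on Jul 29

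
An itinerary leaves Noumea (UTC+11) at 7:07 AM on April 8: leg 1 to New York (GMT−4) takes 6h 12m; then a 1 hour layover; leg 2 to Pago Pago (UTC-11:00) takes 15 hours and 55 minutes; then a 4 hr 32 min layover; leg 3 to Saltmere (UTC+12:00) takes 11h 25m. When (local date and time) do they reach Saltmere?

11:11 PM on Apr 9

Convert departure to UTC: 7:07 AM − 11:00 = 8:07 PM UTC on Apr 7.
Add 6 hours 12 minutes leg 1 → 2:19 AM UTC (Apr 8).
Add 1 hour layover in New York → 3:19 AM UTC.
Add 15 hours and 55 minutes leg 2 → 7:14 PM UTC.
Add 4 hours and 32 minutes layover in Pago Pago → 11:46 PM UTC.
Add 11 hours and 25 minutes leg 3 → 11:11 AM UTC (Apr 9).
Saltmere is UTC+12:00, so local arrival = 11:11 AM + 12:00 = 11:11 PM on Apr 9.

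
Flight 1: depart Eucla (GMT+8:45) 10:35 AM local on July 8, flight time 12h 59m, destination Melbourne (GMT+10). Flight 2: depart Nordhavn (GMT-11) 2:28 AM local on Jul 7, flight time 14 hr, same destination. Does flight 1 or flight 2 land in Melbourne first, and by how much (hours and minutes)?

the second, by 11 hours 21 minutes

Flight 1 in UTC: 10:35 AM − 8:45 = 1:50 AM on Jul 8.
+12 hours 59 minutes → arrive 2:49 PM UTC on Jul 8.
Flight 2 in UTC: 2:28 AM + 11:00 = 1:28 PM on Jul 7.
+14 hours → arrive 3:28 AM UTC on Jul 8.
Flight 2 lands earlier by 11 hours 21 minutes.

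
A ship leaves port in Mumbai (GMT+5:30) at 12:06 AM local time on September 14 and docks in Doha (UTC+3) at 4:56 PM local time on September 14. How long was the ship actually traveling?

Departure in UTC: 12:06 AM − 5:30 = 6:36 PM on Sep 13.
Arrival in UTC: 4:56 PM − 3:00 = 1:56 PM on Sep 14.
Elapsed = 1:56 PM − 6:36 PM (+1 day) = 19 hours 20 minutes.

19 hours 20 minutes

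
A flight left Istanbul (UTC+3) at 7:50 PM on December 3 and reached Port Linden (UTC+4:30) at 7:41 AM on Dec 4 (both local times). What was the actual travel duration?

Departure in UTC: 7:50 PM − 3:00 = 4:50 PM on Dec 3.
Arrival in UTC: 7:41 AM − 4:30 = 3:11 AM on Dec 4.
Elapsed = 3:11 AM − 4:50 PM (+1 day) = 10 hours 21 minutes.

10 hours 21 minutes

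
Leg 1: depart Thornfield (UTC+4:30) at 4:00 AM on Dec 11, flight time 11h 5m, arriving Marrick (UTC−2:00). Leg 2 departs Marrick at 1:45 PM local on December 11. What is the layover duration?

5 hours 10 minutes

Convert departure to UTC: 4:00 AM − 4:30 = 11:30 PM UTC on Dec 10.
Add 11 hours 5 minutes flight time → 10:35 AM UTC (Dec 11).
Marrick is UTC−2:00, so local arrival = 10:35 AM − 2:00 = 8:35 AM on Dec 11.
Layover = 1:45 PM − 8:35 AM = 5 hours 10 minutes.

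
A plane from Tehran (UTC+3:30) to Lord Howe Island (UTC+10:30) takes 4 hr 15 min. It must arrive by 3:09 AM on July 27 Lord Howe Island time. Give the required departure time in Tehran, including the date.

3:54 PM on July 26

Target arrival in UTC: 3:09 AM − 10:30 = 4:39 PM on Jul 26.
Subtract 4 hours and 15 minutes → departure 12:24 PM UTC on Jul 26.
Tehran is UTC+3:30: 12:24 PM + 3:30 = 3:54 PM on Jul 26.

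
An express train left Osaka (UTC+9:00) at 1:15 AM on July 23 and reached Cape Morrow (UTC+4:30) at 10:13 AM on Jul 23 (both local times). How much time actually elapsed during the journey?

Cape Morrow is 4:30 behind Osaka.
Clock-face elapsed time (ignoring zones) is 8 hours 58 minutes.
Actual elapsed = 8 hours 58 minutes + 4:30 = 13 hours 28 minutes.

13 hours 28 minutes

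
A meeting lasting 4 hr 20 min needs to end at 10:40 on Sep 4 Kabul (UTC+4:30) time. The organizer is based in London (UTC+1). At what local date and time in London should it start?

02:50 on September 4

Target end time in UTC: 10:40 − 4:30 = 06:10 on Sep 4.
Subtract 4 hours and 20 minutes → start 01:50 UTC on Sep 4.
London is UTC+1:00: 01:50 + 1:00 = 02:50 on Sep 4.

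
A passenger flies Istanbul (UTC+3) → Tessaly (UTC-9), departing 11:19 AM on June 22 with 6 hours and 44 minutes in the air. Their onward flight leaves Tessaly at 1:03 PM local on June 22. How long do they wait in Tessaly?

Convert departure to UTC: 11:19 AM − 3:00 = 8:19 AM UTC on Jun 22.
Add 6 hours and 44 minutes flight time → 3:03 PM UTC.
Tessaly is UTC−9:00, so local arrival = 3:03 PM − 9:00 = 6:03 AM on Jun 22.
Layover = 1:03 PM − 6:03 AM = 7 hours.

7 hours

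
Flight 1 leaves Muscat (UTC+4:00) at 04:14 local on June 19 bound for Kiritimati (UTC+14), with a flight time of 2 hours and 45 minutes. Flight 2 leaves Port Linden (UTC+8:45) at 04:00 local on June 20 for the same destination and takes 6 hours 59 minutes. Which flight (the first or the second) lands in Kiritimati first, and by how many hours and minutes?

the first, by 23 hours 15 minutes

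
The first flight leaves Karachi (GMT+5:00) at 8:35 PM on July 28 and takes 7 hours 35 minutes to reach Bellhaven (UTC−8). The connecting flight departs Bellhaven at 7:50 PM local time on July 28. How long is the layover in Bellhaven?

4 hours 40 minutes

Convert departure to UTC: 8:35 PM − 5:00 = 3:35 PM UTC on Jul 28.
Add 7 hours and 35 minutes flight time → 11:10 PM UTC.
Bellhaven is UTC−8:00, so local arrival = 11:10 PM − 8:00 = 3:10 PM on Jul 28.
Layover = 7:50 PM − 3:10 PM = 4 hours 40 minutes.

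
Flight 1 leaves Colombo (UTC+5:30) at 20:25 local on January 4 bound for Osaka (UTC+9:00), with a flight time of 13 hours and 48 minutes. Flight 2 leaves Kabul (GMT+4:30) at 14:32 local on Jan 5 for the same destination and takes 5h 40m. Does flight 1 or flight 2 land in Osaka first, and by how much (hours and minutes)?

the first, by 10 hours 59 minutes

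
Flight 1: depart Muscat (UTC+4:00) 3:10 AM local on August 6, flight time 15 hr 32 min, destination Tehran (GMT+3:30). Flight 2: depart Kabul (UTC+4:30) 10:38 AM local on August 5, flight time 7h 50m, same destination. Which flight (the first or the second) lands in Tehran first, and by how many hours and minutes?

Flight 1 in UTC: 3:10 AM − 4:00 = 11:10 PM on Aug 5.
+15 hours and 32 minutes → arrive 2:42 PM UTC on Aug 6.
Flight 2 in UTC: 10:38 AM − 4:30 = 6:08 AM on Aug 5.
+7 hours and 50 minutes → arrive 1:58 PM UTC on Aug 5.
Flight 2 lands earlier by 24 hours 44 minutes.

the second, by 24 hours 44 minutes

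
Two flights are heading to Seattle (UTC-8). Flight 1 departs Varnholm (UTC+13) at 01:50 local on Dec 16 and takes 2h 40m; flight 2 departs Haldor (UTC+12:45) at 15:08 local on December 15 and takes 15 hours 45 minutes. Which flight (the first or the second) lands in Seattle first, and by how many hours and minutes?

Flight 1 in UTC: 01:50 − 13:00 = 12:50 on Dec 15.
+2 hours and 40 minutes → arrive 15:30 UTC on Dec 15.
Flight 2 in UTC: 15:08 − 12:45 = 02:23 on Dec 15.
+15 hours and 45 minutes → arrive 18:08 UTC on Dec 15.
Flight 1 lands earlier by 2 hours 38 minutes.

the first, by 2 hours 38 minutes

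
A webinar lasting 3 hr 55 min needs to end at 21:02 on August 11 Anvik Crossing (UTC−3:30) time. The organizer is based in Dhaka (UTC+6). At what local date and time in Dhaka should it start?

Target end time in UTC: 21:02 + 3:30 = 00:32 on Aug 12.
Subtract 3 hours 55 minutes → start 20:37 UTC on Aug 11.
Dhaka is UTC+6:00: 20:37 + 6:00 = 02:37 on Aug 12.

02:37 on August 12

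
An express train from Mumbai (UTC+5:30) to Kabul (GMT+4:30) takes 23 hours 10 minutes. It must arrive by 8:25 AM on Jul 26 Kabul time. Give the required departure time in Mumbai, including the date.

10:15 AM on July 25

Target arrival in UTC: 8:25 AM − 4:30 = 3:55 AM on Jul 26.
Subtract 23 hours and 10 minutes → departure 4:45 AM UTC on Jul 25.
Mumbai is UTC+5:30: 4:45 AM + 5:30 = 10:15 AM on Jul 25.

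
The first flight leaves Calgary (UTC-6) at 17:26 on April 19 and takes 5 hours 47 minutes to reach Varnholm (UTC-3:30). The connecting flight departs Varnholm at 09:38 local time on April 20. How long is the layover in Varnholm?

Convert departure to UTC: 17:26 + 6:00 = 23:26 UTC on Apr 19.
Add 5 hours and 47 minutes flight time → 05:13 UTC (Apr 20).
Varnholm is UTC−3:30, so local arrival = 05:13 − 3:30 = 01:43 on Apr 20.
Layover = 09:38 − 01:43 = 7 hours 55 minutes.

7 hours 55 minutes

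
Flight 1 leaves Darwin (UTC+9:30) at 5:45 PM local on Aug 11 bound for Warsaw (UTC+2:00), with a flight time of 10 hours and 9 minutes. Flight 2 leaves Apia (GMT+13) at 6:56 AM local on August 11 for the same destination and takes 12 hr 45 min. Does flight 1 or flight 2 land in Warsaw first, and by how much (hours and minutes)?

the second, by 11 hours 43 minutes

Flight 1 in UTC: 5:45 PM − 9:30 = 8:15 AM on Aug 11.
+10 hours 9 minutes → arrive 6:24 PM UTC on Aug 11.
Flight 2 in UTC: 6:56 AM − 13:00 = 5:56 PM on Aug 10.
+12 hours 45 minutes → arrive 6:41 AM UTC on Aug 11.
Flight 2 lands earlier by 11 hours 43 minutes.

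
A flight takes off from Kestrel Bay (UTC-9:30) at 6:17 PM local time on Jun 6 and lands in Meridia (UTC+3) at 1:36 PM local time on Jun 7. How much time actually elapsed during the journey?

Meridia is 12:30 ahead of Kestrel Bay.
Clock-face elapsed time (ignoring zones) is 19 hours 19 minutes.
Actual elapsed = 19 hours 19 minutes − 12:30 = 6 hours 49 minutes.

6 hours 49 minutes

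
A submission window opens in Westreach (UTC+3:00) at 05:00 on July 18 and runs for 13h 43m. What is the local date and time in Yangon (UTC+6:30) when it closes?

Convert start to UTC: 05:00 − 3:00 = 02:00 UTC on Jul 18.
Add 13 hours and 43 minutes duration → 15:43 UTC.
Yangon is UTC+6:30, so local end time = 15:43 + 6:30 = 22:13 on Jul 18.

22:13 on July 18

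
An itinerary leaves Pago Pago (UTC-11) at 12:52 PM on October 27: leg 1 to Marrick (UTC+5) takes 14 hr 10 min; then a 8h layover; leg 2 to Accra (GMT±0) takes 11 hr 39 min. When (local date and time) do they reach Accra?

Convert departure to UTC: 12:52 PM + 11:00 = 11:52 PM UTC on Oct 27.
Add 14 hours 10 minutes leg 1 → 2:02 PM UTC (Oct 28).
Add 8 hours layover in Marrick → 10:02 PM UTC.
Add 11 hours and 39 minutes leg 2 → 9:41 AM UTC (Oct 29).
Accra is UTC+0, so local arrival is the same: 9:41 AM on Oct 29.

9:41 AM on October 29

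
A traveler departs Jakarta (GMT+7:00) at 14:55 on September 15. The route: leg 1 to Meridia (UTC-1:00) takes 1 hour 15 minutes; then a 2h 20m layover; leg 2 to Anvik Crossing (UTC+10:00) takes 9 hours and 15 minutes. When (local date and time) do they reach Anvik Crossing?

06:45 on September 16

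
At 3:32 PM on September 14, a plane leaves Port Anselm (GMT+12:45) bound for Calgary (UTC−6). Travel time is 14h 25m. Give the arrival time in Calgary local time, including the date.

11:12 AM on Sep 14

Convert departure to UTC: 3:32 PM − 12:45 = 2:47 AM UTC on Sep 14.
Add 14 hours 25 minutes travel time → 5:12 PM UTC.
Calgary is UTC−6:00, so local arrival = 5:12 PM − 6:00 = 11:12 AM on Sep 14.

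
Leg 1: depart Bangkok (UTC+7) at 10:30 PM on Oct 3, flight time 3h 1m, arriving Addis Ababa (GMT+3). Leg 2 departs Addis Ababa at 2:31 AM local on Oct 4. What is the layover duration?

5 hours

Convert departure to UTC: 10:30 PM − 7:00 = 3:30 PM UTC on Oct 3.
Add 3 hours 1 minute flight time → 6:31 PM UTC.
Addis Ababa is UTC+3:00, so local arrival = 6:31 PM + 3:00 = 9:31 PM on Oct 3.
Layover = 2:31 AM − 9:31 PM (+1 day) = 5 hours.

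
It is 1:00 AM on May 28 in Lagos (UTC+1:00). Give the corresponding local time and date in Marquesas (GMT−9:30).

In UTC: 1:00 AM − 1:00 = 12:00 AM on May 28.
Marquesas is UTC−9:30: 12:00 AM − 9:30 = 2:30 PM on May 27.

2:30 PM on May 27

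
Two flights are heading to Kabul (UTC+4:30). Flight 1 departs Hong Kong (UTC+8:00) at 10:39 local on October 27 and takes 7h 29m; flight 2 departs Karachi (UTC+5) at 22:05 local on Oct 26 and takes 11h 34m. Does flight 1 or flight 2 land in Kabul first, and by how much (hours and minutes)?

Flight 1 in UTC: 10:39 − 8:00 = 02:39 on Oct 27.
+7 hours 29 minutes → arrive 10:08 UTC on Oct 27.
Flight 2 in UTC: 22:05 − 5:00 = 17:05 on Oct 26.
+11 hours 34 minutes → arrive 04:39 UTC on Oct 27.
Flight 2 lands earlier by 5 hours 29 minutes.

the second, by 5 hours 29 minutes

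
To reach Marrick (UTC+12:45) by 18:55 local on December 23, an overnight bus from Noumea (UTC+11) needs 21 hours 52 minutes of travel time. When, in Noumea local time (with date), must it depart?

19:18 on Dec 22

Target arrival in UTC: 18:55 − 12:45 = 06:10 on Dec 23.
Subtract 21 hours and 52 minutes → departure 08:18 UTC on Dec 22.
Noumea is UTC+11:00: 08:18 + 11:00 = 19:18 on Dec 22.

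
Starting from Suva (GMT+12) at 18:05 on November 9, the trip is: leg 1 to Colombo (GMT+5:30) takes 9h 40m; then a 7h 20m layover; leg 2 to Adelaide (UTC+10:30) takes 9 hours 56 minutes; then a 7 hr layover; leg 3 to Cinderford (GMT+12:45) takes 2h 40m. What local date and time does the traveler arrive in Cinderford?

Convert departure to UTC: 18:05 − 12:00 = 06:05 UTC on Nov 9.
Add 9 hours and 40 minutes leg 1 → 15:45 UTC.
Add 7 hours 20 minutes layover in Colombo → 23:05 UTC.
Add 9 hours 56 minutes leg 2 → 09:01 UTC (Nov 10).
Add 7 hours layover in Adelaide → 16:01 UTC.
Add 2 hours 40 minutes leg 3 → 18:41 UTC.
Cinderford is UTC+12:45, so local arrival = 18:41 + 12:45 = 07:26 on Nov 11.

07:26 on November 11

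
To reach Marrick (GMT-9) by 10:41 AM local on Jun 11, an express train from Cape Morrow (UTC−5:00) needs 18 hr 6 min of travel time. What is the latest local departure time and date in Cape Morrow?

Target arrival in UTC: 10:41 AM + 9:00 = 7:41 PM on Jun 11.
Subtract 18 hours 6 minutes → departure 1:35 AM UTC on Jun 11.
Cape Morrow is UTC−5:00: 1:35 AM − 5:00 = 8:35 PM on Jun 10.

8:35 PM on Jun 10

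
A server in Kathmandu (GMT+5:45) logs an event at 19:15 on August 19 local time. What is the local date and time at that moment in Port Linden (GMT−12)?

01:30 on August 19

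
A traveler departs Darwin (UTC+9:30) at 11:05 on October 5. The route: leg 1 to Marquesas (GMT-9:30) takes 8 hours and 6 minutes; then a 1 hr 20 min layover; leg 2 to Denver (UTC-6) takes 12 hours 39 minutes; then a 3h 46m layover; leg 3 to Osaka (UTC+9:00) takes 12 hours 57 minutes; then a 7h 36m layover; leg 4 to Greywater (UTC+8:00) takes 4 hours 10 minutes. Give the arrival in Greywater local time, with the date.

Convert departure to UTC: 11:05 − 9:30 = 01:35 UTC on Oct 5.
Add 8 hours 6 minutes leg 1 → 09:41 UTC.
Add 1 hour and 20 minutes layover in Marquesas → 11:01 UTC.
Add 12 hours and 39 minutes leg 2 → 23:40 UTC.
Add 3 hours 46 minutes layover in Denver → 03:26 UTC (Oct 6).
Add 12 hours and 57 minutes leg 3 → 16:23 UTC.
Add 7 hours and 36 minutes layover in Osaka → 23:59 UTC.
Add 4 hours and 10 minutes leg 4 → 04:09 UTC (Oct 7).
Greywater is UTC+8:00, so local arrival = 04:09 + 8:00 = 12:09 on Oct 7.

12:09 on Oct 7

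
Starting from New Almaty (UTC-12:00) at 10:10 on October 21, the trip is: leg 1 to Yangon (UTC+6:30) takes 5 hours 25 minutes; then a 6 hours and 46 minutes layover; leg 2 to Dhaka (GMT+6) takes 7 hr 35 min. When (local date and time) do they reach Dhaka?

23:56 on October 22

Convert departure to UTC: 10:10 + 12:00 = 22:10 UTC on Oct 21.
Add 5 hours 25 minutes leg 1 → 03:35 UTC (Oct 22).
Add 6 hours and 46 minutes layover in Yangon → 10:21 UTC.
Add 7 hours 35 minutes leg 2 → 17:56 UTC.
Dhaka is UTC+6:00, so local arrival = 17:56 + 6:00 = 23:56 on Oct 22.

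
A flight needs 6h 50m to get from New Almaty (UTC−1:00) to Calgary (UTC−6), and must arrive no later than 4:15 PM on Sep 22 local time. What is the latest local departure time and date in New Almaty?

2:25 PM on September 22

Target arrival in UTC: 4:15 PM + 6:00 = 10:15 PM on Sep 22.
Subtract 6 hours and 50 minutes → departure 3:25 PM UTC on Sep 22.
New Almaty is UTC−1:00: 3:25 PM − 1:00 = 2:25 PM on Sep 22.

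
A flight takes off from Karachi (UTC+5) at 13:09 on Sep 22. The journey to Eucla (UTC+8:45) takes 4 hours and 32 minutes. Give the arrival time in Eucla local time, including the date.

Convert departure to UTC: 13:09 − 5:00 = 08:09 UTC on Sep 22.
Add 4 hours and 32 minutes travel time → 12:41 UTC.
Eucla is UTC+8:45, so local arrival = 12:41 + 8:45 = 21:26 on Sep 22.

21:26 on September 22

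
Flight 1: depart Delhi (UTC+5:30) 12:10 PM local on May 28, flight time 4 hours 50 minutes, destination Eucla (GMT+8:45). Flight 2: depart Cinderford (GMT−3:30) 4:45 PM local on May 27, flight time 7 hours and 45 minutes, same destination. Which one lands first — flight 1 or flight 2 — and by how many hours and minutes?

Flight 1 in UTC: 12:10 PM − 5:30 = 6:40 AM on May 28.
+4 hours and 50 minutes → arrive 11:30 AM UTC on May 28.
Flight 2 in UTC: 4:45 PM + 3:30 = 8:15 PM on May 27.
+7 hours 45 minutes → arrive 4:00 AM UTC on May 28.
Flight 2 lands earlier by 7 hours 30 minutes.

the second, by 7 hours 30 minutes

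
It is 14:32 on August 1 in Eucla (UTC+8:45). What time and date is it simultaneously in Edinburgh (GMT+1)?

06:47 on August 1

In UTC: 14:32 − 8:45 = 05:47 on Aug 1.
Edinburgh is UTC+1:00: 05:47 + 1:00 = 06:47 on Aug 1.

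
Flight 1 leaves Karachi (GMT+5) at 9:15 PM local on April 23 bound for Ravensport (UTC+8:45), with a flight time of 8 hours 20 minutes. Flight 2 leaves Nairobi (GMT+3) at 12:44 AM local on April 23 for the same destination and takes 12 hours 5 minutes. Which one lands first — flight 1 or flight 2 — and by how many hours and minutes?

the second, by 14 hours 46 minutes

Flight 1 in UTC: 9:15 PM − 5:00 = 4:15 PM on Apr 23.
+8 hours 20 minutes → arrive 12:35 AM UTC on Apr 24.
Flight 2 in UTC: 12:44 AM − 3:00 = 9:44 PM on Apr 22.
+12 hours 5 minutes → arrive 9:49 AM UTC on Apr 23.
Flight 2 lands earlier by 14 hours 46 minutes.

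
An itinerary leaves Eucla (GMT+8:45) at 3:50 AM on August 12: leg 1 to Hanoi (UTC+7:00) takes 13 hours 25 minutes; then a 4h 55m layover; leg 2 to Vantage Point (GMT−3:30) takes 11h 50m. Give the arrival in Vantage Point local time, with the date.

Convert departure to UTC: 3:50 AM − 8:45 = 7:05 PM UTC on Aug 11.
Add 13 hours and 25 minutes leg 1 → 8:30 AM UTC (Aug 12).
Add 4 hours and 55 minutes layover in Hanoi → 1:25 PM UTC.
Add 11 hours 50 minutes leg 2 → 1:15 AM UTC (Aug 13).
Vantage Point is UTC−3:30, so local arrival = 1:15 AM − 3:30 = 9:45 PM on Aug 12.

9:45 PM on August 12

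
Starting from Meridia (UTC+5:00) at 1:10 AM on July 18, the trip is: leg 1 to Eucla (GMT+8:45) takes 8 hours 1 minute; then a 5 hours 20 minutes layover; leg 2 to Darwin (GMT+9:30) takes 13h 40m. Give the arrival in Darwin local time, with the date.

Convert departure to UTC: 1:10 AM − 5:00 = 8:10 PM UTC on Jul 17.
Add 8 hours and 1 minute leg 1 → 4:11 AM UTC (Jul 18).
Add 5 hours 20 minutes layover in Eucla → 9:31 AM UTC.
Add 13 hours and 40 minutes leg 2 → 11:11 PM UTC.
Darwin is UTC+9:30, so local arrival = 11:11 PM + 9:30 = 8:41 AM on Jul 19.

8:41 AM on July 19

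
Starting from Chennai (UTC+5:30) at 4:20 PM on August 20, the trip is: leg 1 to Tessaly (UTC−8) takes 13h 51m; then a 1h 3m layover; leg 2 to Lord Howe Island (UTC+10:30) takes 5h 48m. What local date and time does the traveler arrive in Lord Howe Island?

6:02 PM on Aug 21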